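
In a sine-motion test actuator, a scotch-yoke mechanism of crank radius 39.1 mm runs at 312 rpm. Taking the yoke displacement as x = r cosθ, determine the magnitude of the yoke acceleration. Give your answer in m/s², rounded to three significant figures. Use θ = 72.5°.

12.6

ω = 32.67 rad/s (from 312 rpm).
x = r cosθ ⇒ ẍ = −rω² cosθ (ω constant).
|a| = rω²|cosθ| = 0.0391·(32.67)²·|cos 72.5°| = 12.551 m/s².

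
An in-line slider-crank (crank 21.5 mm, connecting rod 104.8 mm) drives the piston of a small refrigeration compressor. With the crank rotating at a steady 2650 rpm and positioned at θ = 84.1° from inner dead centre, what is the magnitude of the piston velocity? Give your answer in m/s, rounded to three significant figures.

6.06

ω = 2π·2650/60 = 277.5 rad/s
For an in-line slider-crank, x = r cosθ + √(L² − r² sin²θ), so v = −rω sinθ·[1 + r cosθ/√(L² − r² sin²θ)].
With r = 0.0215 m, L = 0.1048 m, θ = 84.1°: √(L² − r² sin²θ) = 0.10259 m.
v = −0.0215·277.5·0.99470·[1 + 0.0215·0.10279/0.10259] = -6.0626 m/s.
|v| = 6.0626 m/s.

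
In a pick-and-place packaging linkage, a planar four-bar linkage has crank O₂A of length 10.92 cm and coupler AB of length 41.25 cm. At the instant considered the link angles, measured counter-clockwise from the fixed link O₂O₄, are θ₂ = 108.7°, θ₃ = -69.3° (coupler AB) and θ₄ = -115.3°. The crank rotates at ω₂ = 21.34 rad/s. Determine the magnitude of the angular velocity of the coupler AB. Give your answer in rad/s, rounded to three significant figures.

ω₂ = 21.34 rad/s
Differentiating the loop-closure r₂e^{iθ₂}+r₃e^{iθ₃}=r₁+r₄e^{iθ₄} gives r₂ω₂e^{iθ₂}+r₃ω₃e^{iθ₃}=r₄ω₄e^{iθ₄}.
Eliminating the other unknown: ω₃ = r₂ω₂ sin(θ₄−θ₂) / [r₃ sin(θ₃−θ₄)].
Numerator sine = +0.69466; denominator sine = +0.71934.
Result = 0.1092·21.34·(+0.69466) / (0.4125·(+0.71934)) = +5.4554 rad/s; magnitude 5.4554 rad/s.

5.46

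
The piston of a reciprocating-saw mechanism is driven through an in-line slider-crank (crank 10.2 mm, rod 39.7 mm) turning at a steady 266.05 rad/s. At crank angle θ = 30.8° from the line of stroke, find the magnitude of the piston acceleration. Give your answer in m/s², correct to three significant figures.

712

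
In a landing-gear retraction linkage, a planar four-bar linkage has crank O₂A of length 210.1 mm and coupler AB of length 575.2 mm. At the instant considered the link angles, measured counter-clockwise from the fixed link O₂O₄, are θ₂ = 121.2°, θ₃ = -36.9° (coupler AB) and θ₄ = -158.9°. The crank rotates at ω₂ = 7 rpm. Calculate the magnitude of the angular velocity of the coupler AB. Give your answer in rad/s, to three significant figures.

0.311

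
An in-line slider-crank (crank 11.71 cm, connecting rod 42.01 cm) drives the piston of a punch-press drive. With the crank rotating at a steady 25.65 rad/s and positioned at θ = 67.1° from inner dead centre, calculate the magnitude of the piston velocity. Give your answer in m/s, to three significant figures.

3.08

ω = 25.65 rad/s
For an in-line slider-crank, x = r cosθ + √(L² − r² sin²θ), so v = −rω sinθ·[1 + r cosθ/√(L² − r² sin²θ)].
With r = 0.1171 m, L = 0.4201 m, θ = 67.1°: √(L² − r² sin²θ) = 0.40601 m.
v = −0.1171·25.65·0.92119·[1 + 0.1171·0.38912/0.40601] = -3.0774 m/s.
|v| = 3.0774 m/s.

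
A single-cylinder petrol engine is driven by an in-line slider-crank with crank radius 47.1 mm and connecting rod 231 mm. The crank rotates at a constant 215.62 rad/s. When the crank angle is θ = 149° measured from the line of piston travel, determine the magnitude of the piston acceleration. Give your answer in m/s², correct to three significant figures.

ω = 215.6 rad/s
x(θ) = r cosθ + √(L² − r² sin²θ); with ω constant, a = ω²·d²x/dθ².
d²x/dθ² = −r cosθ − r²(cos2θ)/√u − r⁴ sin²2θ/(4u^{3/2}),  u = L² − r² sin²θ = 0.0527725 m².
Substituting r = 0.0471 m, L = 0.231 m, θ = 149°: d²x/dθ² = +0.03576 m.
a = ω²·d²x/dθ² = (215.6)²·(+0.03576) = +1662.5 m/s²;  |a| = 1662.5 m/s².

1660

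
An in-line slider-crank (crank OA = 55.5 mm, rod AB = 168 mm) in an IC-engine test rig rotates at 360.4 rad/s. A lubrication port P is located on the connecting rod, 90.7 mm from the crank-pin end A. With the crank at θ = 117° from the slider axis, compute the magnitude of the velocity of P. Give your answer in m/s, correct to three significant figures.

ω = 360.4 rad/s.  Crank-pin speed |V_A| = rω = 20.002 m/s, perpendicular to OA.
Rod angle: sinφ = −(r/L) sinθ ⇒ φ = -17.119°; ω_rod = −rω cosθ/√(L²−r²sin²θ) = +56.558 rad/s.
V_P = V_A + ω_rod × AP, with AP = 0.0907 m along the rod.
Components: V_Px = −rω sinθ − a·ω_rod·sinφ = -16.312 m/s;  V_Py = rω cosθ + a·ω_rod·cosφ = -4.1783 m/s.
|V_P| = √(V_Px² + V_Py²) = 16.839 m/s.

16.8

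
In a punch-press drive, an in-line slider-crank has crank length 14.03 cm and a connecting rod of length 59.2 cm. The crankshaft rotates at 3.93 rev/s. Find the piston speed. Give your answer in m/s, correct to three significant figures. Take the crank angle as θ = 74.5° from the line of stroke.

ω = 2π·3.93 = 24.69 rad/s
For an in-line slider-crank, x = r cosθ + √(L² − r² sin²θ), so v = −rω sinθ·[1 + r cosθ/√(L² − r² sin²θ)].
With r = 0.1403 m, L = 0.592 m, θ = 74.5°: √(L² − r² sin²θ) = 0.57636 m.
v = −0.1403·24.69·0.96363·[1 + 0.1403·0.26724/0.57636] = -3.5556 m/s.
|v| = 3.5556 m/s.

3.56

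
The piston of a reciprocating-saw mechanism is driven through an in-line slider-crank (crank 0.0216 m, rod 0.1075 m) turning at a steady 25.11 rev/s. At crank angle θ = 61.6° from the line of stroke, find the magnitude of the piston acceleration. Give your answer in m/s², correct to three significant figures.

ω = 2π·25.1 = 157.8 rad/s
x(θ) = r cosθ + √(L² − r² sin²θ); with ω constant, a = ω²·d²x/dθ².
d²x/dθ² = −r cosθ − r²(cos2θ)/√u − r⁴ sin²2θ/(4u^{3/2}),  u = L² − r² sin²θ = 0.0111952 m².
Substituting r = 0.0216 m, L = 0.1075 m, θ = 61.6°: d²x/dθ² = -0.0078912 m.
a = ω²·d²x/dθ² = (157.8)²·(-0.0078912) = -196.42 m/s²;  |a| = 196.42 m/s².

196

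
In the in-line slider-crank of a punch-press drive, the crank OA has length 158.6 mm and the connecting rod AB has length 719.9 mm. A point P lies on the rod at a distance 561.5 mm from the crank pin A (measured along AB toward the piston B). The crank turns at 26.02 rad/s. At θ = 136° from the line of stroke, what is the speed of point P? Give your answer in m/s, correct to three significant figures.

2.59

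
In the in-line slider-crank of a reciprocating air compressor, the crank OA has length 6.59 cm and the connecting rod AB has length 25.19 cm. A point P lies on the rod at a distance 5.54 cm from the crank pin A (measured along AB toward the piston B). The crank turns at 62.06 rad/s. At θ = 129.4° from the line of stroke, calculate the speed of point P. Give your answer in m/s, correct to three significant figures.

3.65

ω = 62.06 rad/s.  Crank-pin speed |V_A| = rω = 4.0898 m/s, perpendicular to OA.
Rod angle: sinφ = −(r/L) sinθ ⇒ φ = -11.663°; ω_rod = −rω cosθ/√(L²−r²sin²θ) = +10.523 rad/s.
V_P = V_A + ω_rod × AP, with AP = 0.0554 m along the rod.
Components: V_Px = −rω sinθ − a·ω_rod·sinφ = -3.0424 m/s;  V_Py = rω cosθ + a·ω_rod·cosφ = -2.025 m/s.
|V_P| = √(V_Px² + V_Py²) = 3.6547 m/s.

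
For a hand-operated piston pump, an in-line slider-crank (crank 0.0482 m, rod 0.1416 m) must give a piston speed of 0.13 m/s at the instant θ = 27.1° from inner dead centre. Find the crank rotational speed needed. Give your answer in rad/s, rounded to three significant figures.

For an in-line slider-crank, |v_piston| = rω|sinθ|·[1 + r cosθ/√(L² − r² sin²θ)].
With r = 0.0482 m, L = 0.1416 m, θ = 27.1°: the bracketed kinematic factor |dx/dθ| = 0.028692 m.
ω = v/|dx/dθ| = 0.13/0.028692 = 4.5308 rad/s.

4.53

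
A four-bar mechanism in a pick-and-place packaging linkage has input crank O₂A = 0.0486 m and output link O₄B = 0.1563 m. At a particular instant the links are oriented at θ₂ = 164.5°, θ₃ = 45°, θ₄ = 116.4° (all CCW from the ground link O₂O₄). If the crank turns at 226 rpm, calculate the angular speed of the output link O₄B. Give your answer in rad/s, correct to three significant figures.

6.76

ω₂ = 23.67 rad/s (from 226 rpm).
Differentiating the loop-closure r₂e^{iθ₂}+r₃e^{iθ₃}=r₁+r₄e^{iθ₄} gives r₂ω₂e^{iθ₂}+r₃ω₃e^{iθ₃}=r₄ω₄e^{iθ₄}.
Eliminating the other unknown: ω₄ = r₂ω₂ sin(θ₂−θ₃) / [r₄ sin(θ₄−θ₃)].
Numerator sine = +0.87036; denominator sine = +0.94777.
Result = 0.0486·23.67·(+0.87036) / (0.1563·(+0.94777)) = +6.7579 rad/s; magnitude 6.7579 rad/s.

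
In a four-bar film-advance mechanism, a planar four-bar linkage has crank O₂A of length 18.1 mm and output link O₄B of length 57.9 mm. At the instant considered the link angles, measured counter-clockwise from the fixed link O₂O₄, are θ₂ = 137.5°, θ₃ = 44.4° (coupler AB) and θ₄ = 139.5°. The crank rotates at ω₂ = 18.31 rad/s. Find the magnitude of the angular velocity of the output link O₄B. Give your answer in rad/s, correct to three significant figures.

5.74

ω₂ = 18.31 rad/s
Differentiating the loop-closure r₂e^{iθ₂}+r₃e^{iθ₃}=r₁+r₄e^{iθ₄} gives r₂ω₂e^{iθ₂}+r₃ω₃e^{iθ₃}=r₄ω₄e^{iθ₄}.
Eliminating the other unknown: ω₄ = r₂ω₂ sin(θ₂−θ₃) / [r₄ sin(θ₄−θ₃)].
Numerator sine = +0.99854; denominator sine = +0.99604.
Result = 0.0181·18.31·(+0.99854) / (0.0579·(+0.99604)) = +5.7382 rad/s; magnitude 5.7382 rad/s.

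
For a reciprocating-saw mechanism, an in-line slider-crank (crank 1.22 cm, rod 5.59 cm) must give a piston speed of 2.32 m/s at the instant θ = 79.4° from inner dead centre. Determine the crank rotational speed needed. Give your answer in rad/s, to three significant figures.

For an in-line slider-crank, |v_piston| = rω|sinθ|·[1 + r cosθ/√(L² − r² sin²θ)].
With r = 0.0122 m, L = 0.0559 m, θ = 79.4°: the bracketed kinematic factor |dx/dθ| = 0.012485 m.
ω = v/|dx/dθ| = 2.32/0.012485 = 185.83 rad/s.

186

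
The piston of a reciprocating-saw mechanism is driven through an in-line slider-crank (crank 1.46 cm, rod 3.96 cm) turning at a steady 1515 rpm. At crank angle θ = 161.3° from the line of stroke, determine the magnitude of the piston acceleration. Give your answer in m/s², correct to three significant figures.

238

ω = 2π·1515/60 = 158.7 rad/s
x(θ) = r cosθ + √(L² − r² sin²θ); with ω constant, a = ω²·d²x/dθ².
d²x/dθ² = −r cosθ − r²(cos2θ)/√u − r⁴ sin²2θ/(4u^{3/2}),  u = L² − r² sin²θ = 0.00154625 m².
Substituting r = 0.0146 m, L = 0.0396 m, θ = 161.3°: d²x/dθ² = +0.009454 m.
a = ω²·d²x/dθ² = (158.7)²·(+0.009454) = +237.96 m/s²;  |a| = 237.96 m/s².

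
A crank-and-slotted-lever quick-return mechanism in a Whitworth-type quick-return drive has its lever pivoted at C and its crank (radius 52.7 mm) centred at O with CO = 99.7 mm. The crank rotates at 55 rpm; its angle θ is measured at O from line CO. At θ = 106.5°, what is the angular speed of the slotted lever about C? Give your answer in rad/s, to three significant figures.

ω = 5.76 rad/s (from 55 rpm).
Crank pin A relative to C: A = (d + r cosθ, r sinθ); lever angle φ = atan2(r sinθ, d + r cosθ).
Differentiating tanφ: φ̇ = rω(d cosθ + r)/(d² + r² + 2dr cosθ).
d² + r² + 2dr cosθ = |CA|² = 0.00973284 m²;  d cosθ + r = +0.024384 m.
|ω_lever| = |0.0527·5.76·+0.024384| / 0.00973284 = 0.76043 rad/s.

0.760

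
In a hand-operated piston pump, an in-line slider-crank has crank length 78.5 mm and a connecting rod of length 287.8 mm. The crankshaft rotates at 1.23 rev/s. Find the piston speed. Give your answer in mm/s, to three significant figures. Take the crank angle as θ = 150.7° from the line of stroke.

ω = 2π·1.23 = 7.728 rad/s
For an in-line slider-crank, x = r cosθ + √(L² − r² sin²θ), so v = −rω sinθ·[1 + r cosθ/√(L² − r² sin²θ)].
With r = 0.0785 m, L = 0.2878 m, θ = 150.7°: √(L² − r² sin²θ) = 0.28522 m.
v = −0.0785·7.728·0.48938·[1 + 0.0785·-0.87207/0.28522] = -0.22564 m/s.
|v| = 0.22564 m/s = 225.64 mm/s.

226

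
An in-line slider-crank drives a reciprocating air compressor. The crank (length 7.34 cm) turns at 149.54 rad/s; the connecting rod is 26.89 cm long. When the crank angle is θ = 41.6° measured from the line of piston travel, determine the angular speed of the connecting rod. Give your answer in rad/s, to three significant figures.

31.0

ω = 149.5 rad/s
The rod makes angle φ with the slider axis where L sinφ = r sinθ; differentiating, L cosφ·φ̇ = r ω cosθ.
L cosφ = √(L² − r² sin²θ) = 0.26445 m.
|ω_rod| = r ω |cosθ| / √(L² − r² sin²θ) = 0.0734·149.5·0.74780/0.26445 = 31.038 rad/s.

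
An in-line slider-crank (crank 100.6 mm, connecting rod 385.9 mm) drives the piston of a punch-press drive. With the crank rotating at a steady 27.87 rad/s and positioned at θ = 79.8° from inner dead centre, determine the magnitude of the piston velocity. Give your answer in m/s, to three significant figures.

ω = 27.87 rad/s
For an in-line slider-crank, x = r cosθ + √(L² − r² sin²θ), so v = −rω sinθ·[1 + r cosθ/√(L² − r² sin²θ)].
With r = 0.1006 m, L = 0.3859 m, θ = 79.8°: √(L² − r² sin²θ) = 0.37298 m.
v = −0.1006·27.87·0.98420·[1 + 0.1006·0.17708/0.37298] = -2.8912 m/s.
|v| = 2.8912 m/s.

2.89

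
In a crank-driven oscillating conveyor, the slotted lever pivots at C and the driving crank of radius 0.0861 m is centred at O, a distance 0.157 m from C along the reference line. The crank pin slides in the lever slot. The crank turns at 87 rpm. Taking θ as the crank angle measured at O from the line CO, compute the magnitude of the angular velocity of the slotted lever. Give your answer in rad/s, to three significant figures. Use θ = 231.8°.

0.562

ω = 9.111 rad/s (from 87 rpm).
Crank pin A relative to C: A = (d + r cosθ, r sinθ); lever angle φ = atan2(r sinθ, d + r cosθ).
Differentiating tanφ: φ̇ = rω(d cosθ + r)/(d² + r² + 2dr cosθ).
d² + r² + 2dr cosθ = |CA|² = 0.0153433 m²;  d cosθ + r = -0.01099 m.
|ω_lever| = |0.0861·9.111·-0.01099| / 0.0153433 = 0.56187 rad/s.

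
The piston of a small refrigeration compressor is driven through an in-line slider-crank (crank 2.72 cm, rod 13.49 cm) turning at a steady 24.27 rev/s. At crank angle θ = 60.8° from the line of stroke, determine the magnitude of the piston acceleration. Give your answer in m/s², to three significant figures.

ω = 2π·24.3 = 152.5 rad/s
x(θ) = r cosθ + √(L² − r² sin²θ); with ω constant, a = ω²·d²x/dθ².
d²x/dθ² = −r cosθ − r²(cos2θ)/√u − r⁴ sin²2θ/(4u^{3/2}),  u = L² − r² sin²θ = 0.0176343 m².
Substituting r = 0.0272 m, L = 0.1349 m, θ = 60.8°: d²x/dθ² = -0.010393 m.
a = ω²·d²x/dθ² = (152.5)²·(-0.010393) = -241.68 m/s²;  |a| = 241.68 m/s².

242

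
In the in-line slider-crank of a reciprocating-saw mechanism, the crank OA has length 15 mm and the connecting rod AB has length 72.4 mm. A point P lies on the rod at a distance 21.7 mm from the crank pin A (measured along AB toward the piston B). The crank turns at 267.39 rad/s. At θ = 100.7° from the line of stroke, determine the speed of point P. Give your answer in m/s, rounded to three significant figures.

ω = 267.4 rad/s.  Crank-pin speed |V_A| = rω = 4.0108 m/s, perpendicular to OA.
Rod angle: sinφ = −(r/L) sinθ ⇒ φ = -11.746°; ω_rod = −rω cosθ/√(L²−r²sin²θ) = +10.506 rad/s.
V_P = V_A + ω_rod × AP, with AP = 0.0217 m along the rod.
Components: V_Px = −rω sinθ − a·ω_rod·sinφ = -3.8947 m/s;  V_Py = rω cosθ + a·ω_rod·cosφ = -0.52148 m/s.
|V_P| = √(V_Px² + V_Py²) = 3.9295 m/s.

3.93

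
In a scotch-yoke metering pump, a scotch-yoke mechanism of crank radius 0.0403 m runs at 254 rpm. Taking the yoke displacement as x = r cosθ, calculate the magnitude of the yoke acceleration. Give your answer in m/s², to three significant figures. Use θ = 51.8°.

ω = 26.6 rad/s (from 254 rpm).
x = r cosθ ⇒ ẍ = −rω² cosθ (ω constant).
|a| = rω²|cosθ| = 0.0403·(26.6)²·|cos 51.8°| = 17.632 m/s².

17.6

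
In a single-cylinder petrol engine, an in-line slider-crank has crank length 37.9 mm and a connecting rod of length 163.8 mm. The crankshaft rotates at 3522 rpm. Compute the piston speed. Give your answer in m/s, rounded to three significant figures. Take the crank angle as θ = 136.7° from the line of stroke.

7.95

ω = 2π·3522/60 = 368.8 rad/s
For an in-line slider-crank, x = r cosθ + √(L² − r² sin²θ), so v = −rω sinθ·[1 + r cosθ/√(L² − r² sin²θ)].
With r = 0.0379 m, L = 0.1638 m, θ = 136.7°: √(L² − r² sin²θ) = 0.16172 m.
v = −0.0379·368.8·0.68582·[1 + 0.0379·-0.72777/0.16172] = -7.9516 m/s.
|v| = 7.9516 m/s.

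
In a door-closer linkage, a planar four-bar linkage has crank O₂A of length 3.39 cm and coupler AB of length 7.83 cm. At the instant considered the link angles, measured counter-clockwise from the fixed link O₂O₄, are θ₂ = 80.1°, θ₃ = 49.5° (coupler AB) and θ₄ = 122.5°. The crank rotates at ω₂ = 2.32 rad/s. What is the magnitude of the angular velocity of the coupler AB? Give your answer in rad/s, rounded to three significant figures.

0.708

ω₂ = 2.32 rad/s
Differentiating the loop-closure r₂e^{iθ₂}+r₃e^{iθ₃}=r₁+r₄e^{iθ₄} gives r₂ω₂e^{iθ₂}+r₃ω₃e^{iθ₃}=r₄ω₄e^{iθ₄}.
Eliminating the other unknown: ω₃ = r₂ω₂ sin(θ₄−θ₂) / [r₃ sin(θ₃−θ₄)].
Numerator sine = +0.67430; denominator sine = -0.95630.
Result = 0.0339·2.32·(+0.67430) / (0.0783·(-0.95630)) = -0.70825 rad/s; magnitude 0.70825 rad/s.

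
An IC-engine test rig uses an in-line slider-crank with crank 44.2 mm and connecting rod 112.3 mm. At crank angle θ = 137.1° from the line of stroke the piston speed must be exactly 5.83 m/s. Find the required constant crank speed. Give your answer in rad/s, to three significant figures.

277

For an in-line slider-crank, |v_piston| = rω|sinθ|·[1 + r cosθ/√(L² − r² sin²θ)].
With r = 0.0442 m, L = 0.1123 m, θ = 137.1°: the bracketed kinematic factor |dx/dθ| = 0.021084 m.
ω = v/|dx/dθ| = 5.83/0.021084 = 276.52 rad/s.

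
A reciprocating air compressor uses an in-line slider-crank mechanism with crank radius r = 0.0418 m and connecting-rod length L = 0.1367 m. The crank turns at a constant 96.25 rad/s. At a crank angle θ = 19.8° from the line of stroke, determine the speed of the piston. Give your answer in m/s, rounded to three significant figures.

1.76

ω = 96.25 rad/s
For an in-line slider-crank, x = r cosθ + √(L² − r² sin²θ), so v = −rω sinθ·[1 + r cosθ/√(L² − r² sin²θ)].
With r = 0.0418 m, L = 0.1367 m, θ = 19.8°: √(L² − r² sin²θ) = 0.13596 m.
v = −0.0418·96.25·0.33874·[1 + 0.0418·0.94088/0.13596] = -1.757 m/s.
|v| = 1.757 m/s.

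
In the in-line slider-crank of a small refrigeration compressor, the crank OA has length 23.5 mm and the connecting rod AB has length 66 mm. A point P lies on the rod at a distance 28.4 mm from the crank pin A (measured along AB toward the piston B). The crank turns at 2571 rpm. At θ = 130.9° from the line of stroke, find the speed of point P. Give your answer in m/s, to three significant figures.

4.89

ω = 269.2 rad/s.  Crank-pin speed |V_A| = rω = 6.327 m/s, perpendicular to OA.
Rod angle: sinφ = −(r/L) sinθ ⇒ φ = -15.612°; ω_rod = −rω cosθ/√(L²−r²sin²θ) = +65.17 rad/s.
V_P = V_A + ω_rod × AP, with AP = 0.0284 m along the rod.
Components: V_Px = −rω sinθ − a·ω_rod·sinφ = -4.2842 m/s;  V_Py = rω cosθ + a·ω_rod·cosφ = -2.36 m/s.
|V_P| = √(V_Px² + V_Py²) = 4.8912 m/s.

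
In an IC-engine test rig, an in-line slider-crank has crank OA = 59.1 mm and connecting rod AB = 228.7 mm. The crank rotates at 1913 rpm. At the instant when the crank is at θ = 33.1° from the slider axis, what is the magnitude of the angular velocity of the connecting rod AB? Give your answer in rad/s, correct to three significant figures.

ω = 200.3 rad/s (converted from 1913 rpm).
The rod makes angle φ with the slider axis where L sinφ = r sinθ; differentiating, L cosφ·φ̇ = r ω cosθ.
L cosφ = √(L² − r² sin²θ) = 0.22641 m.
|ω_rod| = r ω |cosθ| / √(L² − r² sin²θ) = 0.0591·200.3·0.83772/0.22641 = 43.806 rad/s.

43.8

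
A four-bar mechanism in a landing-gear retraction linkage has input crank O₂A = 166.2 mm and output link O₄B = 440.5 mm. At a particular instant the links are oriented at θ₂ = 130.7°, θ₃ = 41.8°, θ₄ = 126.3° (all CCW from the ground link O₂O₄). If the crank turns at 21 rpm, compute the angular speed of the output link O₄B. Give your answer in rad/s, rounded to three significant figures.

ω₂ = 2.199 rad/s (from 21 rpm).
Differentiating the loop-closure r₂e^{iθ₂}+r₃e^{iθ₃}=r₁+r₄e^{iθ₄} gives r₂ω₂e^{iθ₂}+r₃ω₃e^{iθ₃}=r₄ω₄e^{iθ₄}.
Eliminating the other unknown: ω₄ = r₂ω₂ sin(θ₂−θ₃) / [r₄ sin(θ₄−θ₃)].
Numerator sine = +0.99982; denominator sine = +0.99540.
Result = 0.1662·2.199·(+0.99982) / (0.4405·(+0.99540)) = +0.83341 rad/s; magnitude 0.83341 rad/s.

0.833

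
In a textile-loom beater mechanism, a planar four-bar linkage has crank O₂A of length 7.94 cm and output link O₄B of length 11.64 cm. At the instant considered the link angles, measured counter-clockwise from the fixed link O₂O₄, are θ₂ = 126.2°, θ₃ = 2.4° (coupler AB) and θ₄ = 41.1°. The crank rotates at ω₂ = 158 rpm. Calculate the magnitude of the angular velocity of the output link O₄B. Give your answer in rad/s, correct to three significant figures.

15.0

ω₂ = 16.55 rad/s (from 158 rpm).
Differentiating the loop-closure r₂e^{iθ₂}+r₃e^{iθ₃}=r₁+r₄e^{iθ₄} gives r₂ω₂e^{iθ₂}+r₃ω₃e^{iθ₃}=r₄ω₄e^{iθ₄}.
Eliminating the other unknown: ω₄ = r₂ω₂ sin(θ₂−θ₃) / [r₄ sin(θ₄−θ₃)].
Numerator sine = +0.83098; denominator sine = +0.62524.
Result = 0.0794·16.55·(+0.83098) / (0.1164·(+0.62524)) = +15 rad/s; magnitude 15 rad/s.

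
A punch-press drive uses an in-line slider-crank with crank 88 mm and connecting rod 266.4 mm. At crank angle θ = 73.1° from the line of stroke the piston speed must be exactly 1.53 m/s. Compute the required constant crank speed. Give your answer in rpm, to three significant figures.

158

For an in-line slider-crank, |v_piston| = rω|sinθ|·[1 + r cosθ/√(L² − r² sin²θ)].
With r = 0.088 m, L = 0.2664 m, θ = 73.1°: the bracketed kinematic factor |dx/dθ| = 0.092722 m.
ω = v/|dx/dθ| = 1.53/0.092722 = 16.501 rad/s.
N = 60ω/(2π) = 157.57 rpm.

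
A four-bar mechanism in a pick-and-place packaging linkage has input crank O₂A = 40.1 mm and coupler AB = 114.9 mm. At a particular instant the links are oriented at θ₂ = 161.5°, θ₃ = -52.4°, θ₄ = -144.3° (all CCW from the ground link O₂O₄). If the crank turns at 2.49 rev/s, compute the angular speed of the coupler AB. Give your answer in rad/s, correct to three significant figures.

ω₂ = 15.65 rad/s (from 2.49 rev/s).
Differentiating the loop-closure r₂e^{iθ₂}+r₃e^{iθ₃}=r₁+r₄e^{iθ₄} gives r₂ω₂e^{iθ₂}+r₃ω₃e^{iθ₃}=r₄ω₄e^{iθ₄}.
Eliminating the other unknown: ω₃ = r₂ω₂ sin(θ₄−θ₂) / [r₃ sin(θ₃−θ₄)].
Numerator sine = +0.81106; denominator sine = +0.99945.
Result = 0.0401·15.65·(+0.81106) / (0.1149·(+0.99945)) = +4.431 rad/s; magnitude 4.431 rad/s.

4.43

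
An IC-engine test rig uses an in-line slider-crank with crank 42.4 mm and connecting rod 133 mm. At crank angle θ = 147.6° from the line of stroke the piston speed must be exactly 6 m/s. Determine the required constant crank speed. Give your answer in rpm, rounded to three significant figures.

For an in-line slider-crank, |v_piston| = rω|sinθ|·[1 + r cosθ/√(L² − r² sin²θ)].
With r = 0.0424 m, L = 0.133 m, θ = 147.6°: the bracketed kinematic factor |dx/dθ| = 0.016513 m.
ω = v/|dx/dθ| = 6/0.016513 = 363.36 rad/s.
N = 60ω/(2π) = 3469.8 rpm.

3470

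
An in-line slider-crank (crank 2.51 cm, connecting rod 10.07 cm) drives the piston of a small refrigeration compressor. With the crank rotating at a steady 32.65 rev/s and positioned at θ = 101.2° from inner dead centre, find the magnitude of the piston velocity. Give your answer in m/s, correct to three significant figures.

4.80

ω = 2π·32.6 = 205.1 rad/s
For an in-line slider-crank, x = r cosθ + √(L² − r² sin²θ), so v = −rω sinθ·[1 + r cosθ/√(L² − r² sin²θ)].
With r = 0.0251 m, L = 0.1007 m, θ = 101.2°: √(L² − r² sin²θ) = 0.097643 m.
v = −0.0251·205.1·0.98096·[1 + 0.0251·-0.19423/0.097643] = -4.7989 m/s.
|v| = 4.7989 m/s.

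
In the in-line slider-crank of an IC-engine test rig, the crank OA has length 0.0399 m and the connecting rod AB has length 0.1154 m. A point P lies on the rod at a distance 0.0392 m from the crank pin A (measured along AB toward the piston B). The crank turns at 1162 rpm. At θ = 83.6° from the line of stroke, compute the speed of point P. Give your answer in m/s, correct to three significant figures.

4.91

ω = 121.7 rad/s.  Crank-pin speed |V_A| = rω = 4.8552 m/s, perpendicular to OA.
Rod angle: sinφ = −(r/L) sinθ ⇒ φ = -20.096°; ω_rod = −rω cosθ/√(L²−r²sin²θ) = -4.9939 rad/s.
V_P = V_A + ω_rod × AP, with AP = 0.0392 m along the rod.
Components: V_Px = −rω sinθ − a·ω_rod·sinφ = -4.8922 m/s;  V_Py = rω cosθ + a·ω_rod·cosφ = +0.35736 m/s.
|V_P| = √(V_Px² + V_Py²) = 4.9052 m/s.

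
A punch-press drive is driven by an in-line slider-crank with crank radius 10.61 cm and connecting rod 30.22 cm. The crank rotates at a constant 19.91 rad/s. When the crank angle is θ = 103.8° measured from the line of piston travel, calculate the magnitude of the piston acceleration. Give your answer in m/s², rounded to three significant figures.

ω = 19.91 rad/s
x(θ) = r cosθ + √(L² − r² sin²θ); with ω constant, a = ω²·d²x/dθ².
d²x/dθ² = −r cosθ − r²(cos2θ)/√u − r⁴ sin²2θ/(4u^{3/2}),  u = L² − r² sin²θ = 0.0807081 m².
Substituting r = 0.1061 m, L = 0.3022 m, θ = 103.8°: d²x/dθ² = +0.060128 m.
a = ω²·d²x/dθ² = (19.91)²·(+0.060128) = +23.835 m/s²;  |a| = 23.835 m/s².

23.8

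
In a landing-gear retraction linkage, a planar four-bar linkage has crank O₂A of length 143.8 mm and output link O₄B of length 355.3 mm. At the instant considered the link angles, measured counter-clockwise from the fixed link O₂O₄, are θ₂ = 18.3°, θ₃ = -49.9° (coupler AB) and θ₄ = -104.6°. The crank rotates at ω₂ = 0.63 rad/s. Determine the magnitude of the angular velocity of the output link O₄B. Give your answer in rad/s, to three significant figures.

0.290

ω₂ = 0.63 rad/s
Differentiating the loop-closure r₂e^{iθ₂}+r₃e^{iθ₃}=r₁+r₄e^{iθ₄} gives r₂ω₂e^{iθ₂}+r₃ω₃e^{iθ₃}=r₄ω₄e^{iθ₄}.
Eliminating the other unknown: ω₄ = r₂ω₂ sin(θ₂−θ₃) / [r₄ sin(θ₄−θ₃)].
Numerator sine = +0.92849; denominator sine = -0.81614.
Result = 0.1438·0.63·(+0.92849) / (0.3553·(-0.81614)) = -0.29008 rad/s; magnitude 0.29008 rad/s.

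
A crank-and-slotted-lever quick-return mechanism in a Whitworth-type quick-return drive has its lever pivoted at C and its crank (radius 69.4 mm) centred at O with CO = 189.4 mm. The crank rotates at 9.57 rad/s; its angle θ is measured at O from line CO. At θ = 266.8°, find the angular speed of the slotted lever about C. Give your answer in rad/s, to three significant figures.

0.996

ω = 9.57 rad/s
Crank pin A relative to C: A = (d + r cosθ, r sinθ); lever angle φ = atan2(r sinθ, d + r cosθ).
Differentiating tanφ: φ̇ = rω(d cosθ + r)/(d² + r² + 2dr cosθ).
d² + r² + 2dr cosθ = |CA|² = 0.0392212 m²;  d cosθ + r = +0.058827 m.
|ω_lever| = |0.0694·9.57·+0.058827| / 0.0392212 = 0.99616 rad/s.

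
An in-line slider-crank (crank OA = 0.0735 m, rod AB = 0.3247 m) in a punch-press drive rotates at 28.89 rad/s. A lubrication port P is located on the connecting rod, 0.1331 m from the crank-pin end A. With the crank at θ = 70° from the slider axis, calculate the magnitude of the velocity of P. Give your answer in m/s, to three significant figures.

ω = 28.89 rad/s.  Crank-pin speed |V_A| = rω = 2.1234 m/s, perpendicular to OA.
Rod angle: sinφ = −(r/L) sinθ ⇒ φ = -12.281°; ω_rod = −rω cosθ/√(L²−r²sin²θ) = -2.2891 rad/s.
V_P = V_A + ω_rod × AP, with AP = 0.1331 m along the rod.
Components: V_Px = −rω sinθ − a·ω_rod·sinφ = -2.0602 m/s;  V_Py = rω cosθ + a·ω_rod·cosφ = +0.42855 m/s.
|V_P| = √(V_Px² + V_Py²) = 2.1043 m/s.

2.10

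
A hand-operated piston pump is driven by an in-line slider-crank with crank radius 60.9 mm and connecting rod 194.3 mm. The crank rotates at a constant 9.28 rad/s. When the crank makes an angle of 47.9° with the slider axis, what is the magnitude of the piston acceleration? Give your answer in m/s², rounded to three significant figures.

3.39

ω = 9.28 rad/s
x(θ) = r cosθ + √(L² − r² sin²θ); with ω constant, a = ω²·d²x/dθ².
d²x/dθ² = −r cosθ − r²(cos2θ)/√u − r⁴ sin²2θ/(4u^{3/2}),  u = L² − r² sin²θ = 0.0357107 m².
Substituting r = 0.0609 m, L = 0.1943 m, θ = 47.9°: d²x/dθ² = -0.03935 m.
a = ω²·d²x/dθ² = (9.28)²·(-0.03935) = -3.3888 m/s²;  |a| = 3.3888 m/s².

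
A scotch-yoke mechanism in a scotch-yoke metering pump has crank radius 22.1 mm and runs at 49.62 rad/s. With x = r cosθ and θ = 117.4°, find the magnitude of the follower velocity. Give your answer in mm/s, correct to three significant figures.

974

ω = 49.62 rad/s
x = r cosθ ⇒ ẋ = −rω sinθ.
|v| = rω|sinθ| = 0.0221·49.62·|sin 117.4°| = 0.97358 m/s = 973.58 mm/s.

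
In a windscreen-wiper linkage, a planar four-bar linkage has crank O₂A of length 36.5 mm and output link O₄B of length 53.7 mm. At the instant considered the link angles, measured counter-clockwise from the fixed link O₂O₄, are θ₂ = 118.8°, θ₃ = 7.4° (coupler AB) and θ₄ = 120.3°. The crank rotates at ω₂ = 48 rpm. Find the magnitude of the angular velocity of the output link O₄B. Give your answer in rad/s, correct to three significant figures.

3.45

ω₂ = 5.027 rad/s (from 48 rpm).
Differentiating the loop-closure r₂e^{iθ₂}+r₃e^{iθ₃}=r₁+r₄e^{iθ₄} gives r₂ω₂e^{iθ₂}+r₃ω₃e^{iθ₃}=r₄ω₄e^{iθ₄}.
Eliminating the other unknown: ω₄ = r₂ω₂ sin(θ₂−θ₃) / [r₄ sin(θ₄−θ₃)].
Numerator sine = +0.93106; denominator sine = +0.92119.
Result = 0.0365·5.027·(+0.93106) / (0.0537·(+0.92119)) = +3.4532 rad/s; magnitude 3.4532 rad/s.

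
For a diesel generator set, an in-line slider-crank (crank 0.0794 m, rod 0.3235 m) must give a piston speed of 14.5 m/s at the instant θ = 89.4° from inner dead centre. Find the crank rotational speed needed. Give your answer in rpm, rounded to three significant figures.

For an in-line slider-crank, |v_piston| = rω|sinθ|·[1 + r cosθ/√(L² − r² sin²θ)].
With r = 0.0794 m, L = 0.3235 m, θ = 89.4°: the bracketed kinematic factor |dx/dθ| = 0.079606 m.
ω = v/|dx/dθ| = 14.5/0.079606 = 182.15 rad/s.
N = 60ω/(2π) = 1739.4 rpm.

1740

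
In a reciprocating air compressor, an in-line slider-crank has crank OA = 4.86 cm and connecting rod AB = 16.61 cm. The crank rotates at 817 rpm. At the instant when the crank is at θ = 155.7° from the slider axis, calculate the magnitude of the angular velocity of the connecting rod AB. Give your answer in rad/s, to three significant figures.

ω = 85.56 rad/s (converted from 817 rpm).
The rod makes angle φ with the slider axis where L sinφ = r sinθ; differentiating, L cosφ·φ̇ = r ω cosθ.
L cosφ = √(L² − r² sin²θ) = 0.16489 m.
|ω_rod| = r ω |cosθ| / √(L² − r² sin²θ) = 0.0486·85.56·0.91140/0.16489 = 22.983 rad/s.

23.0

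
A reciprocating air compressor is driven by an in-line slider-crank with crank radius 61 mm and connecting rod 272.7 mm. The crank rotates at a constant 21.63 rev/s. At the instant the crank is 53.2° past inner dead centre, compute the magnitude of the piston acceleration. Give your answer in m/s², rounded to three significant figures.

606

ω = 2π·21.6 = 135.9 rad/s
x(θ) = r cosθ + √(L² − r² sin²θ); with ω constant, a = ω²·d²x/dθ².
d²x/dθ² = −r cosθ − r²(cos2θ)/√u − r⁴ sin²2θ/(4u^{3/2}),  u = L² − r² sin²θ = 0.0719795 m².
Substituting r = 0.061 m, L = 0.2727 m, θ = 53.2°: d²x/dθ² = -0.03279 m.
a = ω²·d²x/dθ² = (135.9)²·(-0.03279) = -605.63 m/s²;  |a| = 605.63 m/s².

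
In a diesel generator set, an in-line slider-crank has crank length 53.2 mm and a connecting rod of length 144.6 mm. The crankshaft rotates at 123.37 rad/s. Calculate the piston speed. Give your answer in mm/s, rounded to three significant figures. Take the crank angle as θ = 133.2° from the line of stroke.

3530

ω = 123.4 rad/s
For an in-line slider-crank, x = r cosθ + √(L² − r² sin²θ), so v = −rω sinθ·[1 + r cosθ/√(L² − r² sin²θ)].
With r = 0.0532 m, L = 0.1446 m, θ = 133.2°: √(L² − r² sin²θ) = 0.1393 m.
v = −0.0532·123.4·0.72897·[1 + 0.0532·-0.68455/0.1393] = -3.5336 m/s.
|v| = 3.5336 m/s = 3533.6 mm/s.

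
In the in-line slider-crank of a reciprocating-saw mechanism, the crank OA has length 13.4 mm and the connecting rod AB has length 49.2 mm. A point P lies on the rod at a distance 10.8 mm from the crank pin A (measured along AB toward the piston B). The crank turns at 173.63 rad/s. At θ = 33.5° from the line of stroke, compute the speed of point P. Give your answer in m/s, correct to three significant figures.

ω = 173.6 rad/s.  Crank-pin speed |V_A| = rω = 2.3266 m/s, perpendicular to OA.
Rod angle: sinφ = −(r/L) sinθ ⇒ φ = -8.646°; ω_rod = −rω cosθ/√(L²−r²sin²θ) = -39.887 rad/s.
V_P = V_A + ω_rod × AP, with AP = 0.0108 m along the rod.
Components: V_Px = −rω sinθ − a·ω_rod·sinφ = -1.3489 m/s;  V_Py = rω cosθ + a·ω_rod·cosφ = +1.5143 m/s.
|V_P| = √(V_Px² + V_Py²) = 2.0279 m/s.

2.03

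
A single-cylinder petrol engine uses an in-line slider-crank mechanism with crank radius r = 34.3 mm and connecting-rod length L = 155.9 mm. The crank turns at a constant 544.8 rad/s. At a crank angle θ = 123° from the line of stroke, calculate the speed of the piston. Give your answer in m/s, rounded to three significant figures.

13.8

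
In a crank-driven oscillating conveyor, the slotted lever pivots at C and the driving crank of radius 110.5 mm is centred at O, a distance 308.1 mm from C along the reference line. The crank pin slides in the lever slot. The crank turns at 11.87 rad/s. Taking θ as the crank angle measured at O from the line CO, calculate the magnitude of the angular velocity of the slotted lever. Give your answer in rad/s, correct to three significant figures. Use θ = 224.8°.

2.41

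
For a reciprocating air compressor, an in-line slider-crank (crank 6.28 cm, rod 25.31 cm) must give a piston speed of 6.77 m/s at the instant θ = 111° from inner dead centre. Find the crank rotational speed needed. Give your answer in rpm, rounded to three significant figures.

For an in-line slider-crank, |v_piston| = rω|sinθ|·[1 + r cosθ/√(L² − r² sin²θ)].
With r = 0.0628 m, L = 0.2531 m, θ = 111°: the bracketed kinematic factor |dx/dθ| = 0.05327 m.
ω = v/|dx/dθ| = 6.77/0.05327 = 127.09 rad/s.
N = 60ω/(2π) = 1213.6 rpm.

1210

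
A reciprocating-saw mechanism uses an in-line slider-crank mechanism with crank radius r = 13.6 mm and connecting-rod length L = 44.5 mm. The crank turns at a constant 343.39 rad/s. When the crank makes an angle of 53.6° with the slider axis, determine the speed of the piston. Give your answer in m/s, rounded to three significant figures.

4.46

ω = 343.4 rad/s
For an in-line slider-crank, x = r cosθ + √(L² − r² sin²θ), so v = −rω sinθ·[1 + r cosθ/√(L² − r² sin²θ)].
With r = 0.0136 m, L = 0.0445 m, θ = 53.6°: √(L² − r² sin²θ) = 0.043133 m.
v = −0.0136·343.4·0.80489·[1 + 0.0136·0.59342/0.043133] = -4.4623 m/s.
|v| = 4.4623 m/s.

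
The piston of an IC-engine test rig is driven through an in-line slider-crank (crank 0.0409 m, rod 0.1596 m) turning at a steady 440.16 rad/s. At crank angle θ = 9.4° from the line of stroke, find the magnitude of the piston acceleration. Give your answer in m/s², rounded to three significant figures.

9750

ω = 440.2 rad/s
x(θ) = r cosθ + √(L² − r² sin²θ); with ω constant, a = ω²·d²x/dθ².
d²x/dθ² = −r cosθ − r²(cos2θ)/√u − r⁴ sin²2θ/(4u^{3/2}),  u = L² − r² sin²θ = 0.0254275 m².
Substituting r = 0.0409 m, L = 0.1596 m, θ = 9.4°: d²x/dθ² = -0.0503 m.
a = ω²·d²x/dθ² = (440.2)²·(-0.0503) = -9745.1 m/s²;  |a| = 9745.1 m/s².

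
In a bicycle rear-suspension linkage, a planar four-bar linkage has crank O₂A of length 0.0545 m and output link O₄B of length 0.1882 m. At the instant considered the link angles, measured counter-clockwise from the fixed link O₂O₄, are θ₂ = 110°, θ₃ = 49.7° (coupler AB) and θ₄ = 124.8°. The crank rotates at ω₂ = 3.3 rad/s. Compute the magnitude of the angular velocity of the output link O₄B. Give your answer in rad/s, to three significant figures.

ω₂ = 3.3 rad/s
Differentiating the loop-closure r₂e^{iθ₂}+r₃e^{iθ₃}=r₁+r₄e^{iθ₄} gives r₂ω₂e^{iθ₂}+r₃ω₃e^{iθ₃}=r₄ω₄e^{iθ₄}.
Eliminating the other unknown: ω₄ = r₂ω₂ sin(θ₂−θ₃) / [r₄ sin(θ₄−θ₃)].
Numerator sine = +0.86863; denominator sine = +0.96638.
Result = 0.0545·3.3·(+0.86863) / (0.1882·(+0.96638)) = +0.85897 rad/s; magnitude 0.85897 rad/s.

0.859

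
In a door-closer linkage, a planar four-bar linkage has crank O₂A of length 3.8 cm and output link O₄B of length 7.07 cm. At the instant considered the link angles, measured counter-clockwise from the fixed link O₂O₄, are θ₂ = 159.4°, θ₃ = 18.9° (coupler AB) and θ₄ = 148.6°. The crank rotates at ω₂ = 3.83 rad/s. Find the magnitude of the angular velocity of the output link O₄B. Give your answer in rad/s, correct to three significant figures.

ω₂ = 3.83 rad/s
Differentiating the loop-closure r₂e^{iθ₂}+r₃e^{iθ₃}=r₁+r₄e^{iθ₄} gives r₂ω₂e^{iθ₂}+r₃ω₃e^{iθ₃}=r₄ω₄e^{iθ₄}.
Eliminating the other unknown: ω₄ = r₂ω₂ sin(θ₂−θ₃) / [r₄ sin(θ₄−θ₃)].
Numerator sine = +0.63608; denominator sine = +0.76940.
Result = 0.038·3.83·(+0.63608) / (0.0707·(+0.76940)) = +1.7019 rad/s; magnitude 1.7019 rad/s.

1.70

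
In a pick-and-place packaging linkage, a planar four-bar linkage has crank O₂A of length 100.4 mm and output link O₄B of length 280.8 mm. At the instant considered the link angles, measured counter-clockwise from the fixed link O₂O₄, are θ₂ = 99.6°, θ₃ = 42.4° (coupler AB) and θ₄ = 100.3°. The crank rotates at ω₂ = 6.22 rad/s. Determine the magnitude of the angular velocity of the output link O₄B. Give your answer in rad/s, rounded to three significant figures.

ω₂ = 6.22 rad/s
Differentiating the loop-closure r₂e^{iθ₂}+r₃e^{iθ₃}=r₁+r₄e^{iθ₄} gives r₂ω₂e^{iθ₂}+r₃ω₃e^{iθ₃}=r₄ω₄e^{iθ₄}.
Eliminating the other unknown: ω₄ = r₂ω₂ sin(θ₂−θ₃) / [r₄ sin(θ₄−θ₃)].
Numerator sine = +0.84057; denominator sine = +0.84712.
Result = 0.1004·6.22·(+0.84057) / (0.2808·(+0.84712)) = +2.2068 rad/s; magnitude 2.2068 rad/s.

2.21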